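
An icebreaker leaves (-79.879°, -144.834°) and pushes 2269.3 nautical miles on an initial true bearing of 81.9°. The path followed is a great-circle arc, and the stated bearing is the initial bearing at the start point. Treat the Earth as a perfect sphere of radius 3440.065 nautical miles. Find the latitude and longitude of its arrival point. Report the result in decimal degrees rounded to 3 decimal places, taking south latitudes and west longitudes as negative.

Angular distance δ = d/R = 2269.3 / 3440.065 = 0.659668 rad.
Converting: φ₁ = -1.394152 rad, θ = 1.429425 rad.
Applying the spherical law of cosines for sides, sin φ₂ = sin φ₁ cos δ + cos φ₁ sin δ cos θ = -0.762725, so φ₂ = -49.705°.
Then Δλ = atan2(0.106621, 0.039340) = 1.217325 rad, from sin θ sin δ cos φ₁ over cos δ − sin φ₁ sin φ₂.
λ₂ = λ₁ + Δλ = -75.086°.

latitude -49.705°, longitude -75.086°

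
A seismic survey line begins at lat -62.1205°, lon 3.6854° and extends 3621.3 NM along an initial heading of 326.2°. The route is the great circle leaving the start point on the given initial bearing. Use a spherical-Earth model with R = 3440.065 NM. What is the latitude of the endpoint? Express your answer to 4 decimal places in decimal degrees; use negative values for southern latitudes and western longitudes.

Central angle δ = d/R = 1.052684 rad.
Converting: φ₁ = -1.084207 rad, θ = 5.693264 rad.
Destination latitude: φ₂ = arcsin( sin φ₁ cos δ + cos φ₁ sin δ cos θ ) = arcsin(-0.100180) = -5.7495°.
Then Δλ = atan2(-0.225991, 0.406689) = -0.507196 rad, from sin θ sin δ cos φ₁ over cos δ − sin φ₁ sin φ₂.
λ₂ = λ₁ + Δλ = -25.3748°.

latitude -5.7495°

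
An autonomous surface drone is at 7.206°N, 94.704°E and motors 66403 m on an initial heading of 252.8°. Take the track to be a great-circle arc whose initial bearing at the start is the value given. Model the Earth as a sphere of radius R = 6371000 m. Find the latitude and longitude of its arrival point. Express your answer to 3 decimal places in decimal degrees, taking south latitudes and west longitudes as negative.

Central angle δ = d/R = 0.010423 rad.
With φ₁ = 7.206° = 0.125768 rad and θ = 252.8° = 4.412192 rad:
Destination latitude: φ₂ = arcsin( sin φ₁ cos δ + cos φ₁ sin δ cos θ ) = arcsin(0.122373) = 7.029°.
For the longitude increment, Δλ = atan2( sin θ sin δ cos φ₁, cos δ − sin φ₁ sin φ₂ ) = atan2(-0.009878, 0.984596) = -0.575°.
λ₂ = 94.704° + -0.575° = 94.129°.

latitude 7.029°, longitude 94.129°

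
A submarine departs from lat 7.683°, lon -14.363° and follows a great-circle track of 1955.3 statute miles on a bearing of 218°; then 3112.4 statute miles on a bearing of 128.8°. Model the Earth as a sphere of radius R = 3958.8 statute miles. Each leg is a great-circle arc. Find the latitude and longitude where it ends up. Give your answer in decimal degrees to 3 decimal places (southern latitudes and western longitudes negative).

Apply the spherical direct solution leg by leg, carrying full precision between legs.
Leg 1: from (7.683°, -14.363°), δ = 1955.3/3958.8 = 0.493912 rad, θ = 218° → φ = -14.626°, λ = -31.919°.
Leg 2: from (-14.626°, -31.919°), δ = 3112.4/3958.8 = 0.786198 rad, θ = 128.8° → φ = -37.407°, λ = 12.052°.

latitude -37.407°, longitude 12.052°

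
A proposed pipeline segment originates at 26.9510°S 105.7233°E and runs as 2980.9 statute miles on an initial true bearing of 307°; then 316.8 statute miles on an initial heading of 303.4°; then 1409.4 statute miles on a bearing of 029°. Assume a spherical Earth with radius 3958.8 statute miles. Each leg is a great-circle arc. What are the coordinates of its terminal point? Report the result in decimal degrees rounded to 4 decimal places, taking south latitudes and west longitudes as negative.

Apply the spherical direct solution leg by leg, carrying full precision between legs.
Leg 1: from (-26.9510°, 105.7233°), δ = 2980.9/3958.8 = 0.752981 rad, θ = 307° → φ = 2.0709°, λ = 72.5976°.
Leg 2: from (2.0709°, 72.5976°), δ = 316.8/3958.8 = 0.080024 rad, θ = 303.4° → φ = 4.5884°, λ = 68.7587°.
Leg 3: from (4.5884°, 68.7587°), δ = 1409.4/3958.8 = 0.356017 rad, θ = 29° → φ = 22.2623°, λ = 79.2792°.

latitude 22.2623°, longitude 79.2792°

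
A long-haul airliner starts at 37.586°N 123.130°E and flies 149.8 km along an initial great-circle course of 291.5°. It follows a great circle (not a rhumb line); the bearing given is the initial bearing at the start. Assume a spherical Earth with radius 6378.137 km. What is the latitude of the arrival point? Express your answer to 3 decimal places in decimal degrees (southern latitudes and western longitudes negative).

Central angle δ = d/R = 0.023486 rad.
Start latitude φ₁ = 0.655999 rad; initial bearing θ = 5.087635 rad.
Destination latitude: φ₂ = arcsin( sin φ₁ cos δ + cos φ₁ sin δ cos θ ) = arcsin(0.616604) = 38.069°.
Δλ = atan2( sin θ sin δ cos φ₁ , cos δ − sin φ₁ sin φ₂ ) = atan2(-0.017315, 0.623626) = -0.027758 rad = -1.590°.
Hence λ₂ = 123.130° + -1.590° = 121.540°.

latitude 38.069°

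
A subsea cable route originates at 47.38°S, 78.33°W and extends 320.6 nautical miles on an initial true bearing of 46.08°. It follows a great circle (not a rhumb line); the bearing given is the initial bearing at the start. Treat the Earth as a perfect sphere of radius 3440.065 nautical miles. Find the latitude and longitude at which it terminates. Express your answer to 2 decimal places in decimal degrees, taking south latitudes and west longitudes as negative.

δ = 320.6/3440.065 = 0.093196 rad (5.3397°).
Converting: φ₁ = -0.826937 rad, θ = 0.804248 rad.
sin φ₂ = sin φ₁ cos δ + cos φ₁ sin δ cos θ = (-0.735861)(0.995660) + (0.677133)(0.093061)(0.693653) = -0.688957
φ₂ = asin(-0.688957) = -0.760049 rad = -43.55°.
For the longitude increment, Δλ = atan2( sin θ sin δ cos φ₁, cos δ − sin φ₁ sin φ₂ ) = atan2(0.045390, 0.488684) = 5.31°.
λ₂ = -78.33° + 5.31° = -73.02°.

latitude -43.55°, longitude -73.02°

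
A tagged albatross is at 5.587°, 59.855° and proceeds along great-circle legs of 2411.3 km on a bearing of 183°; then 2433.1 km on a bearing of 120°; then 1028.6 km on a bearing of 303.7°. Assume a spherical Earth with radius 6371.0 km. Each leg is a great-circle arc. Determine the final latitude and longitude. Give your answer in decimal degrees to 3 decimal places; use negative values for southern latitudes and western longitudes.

latitude -20.485°, longitude 71.510°

Apply the spherical direct solution leg by leg, carrying full precision between legs.
Leg 1: from (5.587°, 59.855°), δ = 2411.3/6371 = 0.378481 rad, θ = 183° → φ = -16.068°, λ = 58.702°.
Leg 2: from (-16.068°, 58.702°), δ = 2433.1/6371 = 0.381902 rad, θ = 120° → φ = -25.843°, λ = 79.717°.
Leg 3: from (-25.843°, 79.717°), δ = 1028.6/6371 = 0.161450 rad, θ = 303.7° → φ = -20.485°, λ = 71.510°.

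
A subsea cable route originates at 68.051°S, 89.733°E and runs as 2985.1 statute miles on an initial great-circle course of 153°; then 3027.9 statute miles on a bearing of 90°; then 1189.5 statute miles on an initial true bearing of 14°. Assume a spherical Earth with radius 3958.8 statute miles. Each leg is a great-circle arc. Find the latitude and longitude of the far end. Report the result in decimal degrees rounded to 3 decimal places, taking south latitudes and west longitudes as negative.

Apply the spherical direct solution leg by leg, carrying full precision between legs.
Leg 1: from (-68.051°, 89.733°), δ = 2985.1/3958.8 = 0.754042 rad, θ = 153° → φ = -64.701°, λ = -136.926°.
Leg 2: from (-64.701°, -136.926°), δ = 3027.9/3958.8 = 0.764853 rad, θ = 90° → φ = -40.714°, λ = -70.928°.
Leg 3: from (-40.714°, -70.928°), δ = 1189.5/3958.8 = 0.300470 rad, θ = 14° → φ = -23.916°, λ = -66.436°.

latitude -23.916°, longitude -66.436°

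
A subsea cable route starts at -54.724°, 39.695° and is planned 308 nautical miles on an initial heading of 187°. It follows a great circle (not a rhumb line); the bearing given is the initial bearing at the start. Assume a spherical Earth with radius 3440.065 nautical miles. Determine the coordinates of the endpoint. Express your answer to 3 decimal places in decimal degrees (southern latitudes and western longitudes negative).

latitude -59.810°, longitude 38.453°

δ = 308/3440.065 = 0.089533 rad (5.1299°).
Converting: φ₁ = -0.955114 rad, θ = 3.263766 rad.
Destination latitude: φ₂ = arcsin( sin φ₁ cos δ + cos φ₁ sin δ cos θ ) = arcsin(-0.864362) = -59.810°.
Then Δλ = atan2(-0.006293, 0.290347) = -0.021671 rad, from sin θ sin δ cos φ₁ over cos δ − sin φ₁ sin φ₂.
λ₂ = 39.695° + -1.242° = 38.453°.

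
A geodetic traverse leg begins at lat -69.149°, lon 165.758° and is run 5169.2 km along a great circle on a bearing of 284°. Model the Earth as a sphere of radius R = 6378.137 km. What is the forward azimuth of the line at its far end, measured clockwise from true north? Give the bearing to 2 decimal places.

δ = 5169.2/6378.137 = 0.810456 rad (46.4357°).
With φ₁ = -69.149° = -1.206878 rad and θ = 284° = 4.956735 rad:
Destination latitude: φ₂ = arcsin( sin φ₁ cos δ + cos φ₁ sin δ cos θ ) = arcsin(-0.581639) = -35.566°.
For the longitude increment, Δλ = atan2( sin θ sin δ cos φ₁, cos δ − sin φ₁ sin φ₂ ) = atan2(-0.250253, 0.145621) = -59.805°.
λ₂ = λ₁ + Δλ = 105.953°.
The forward bearing on arrival equals the back-azimuth from the destination plus 180°.
Back-azimuth from P₂ (-35.57°, 105.95°) to P₁ (-69.15°, 165.76°), with Δλ' = λ₁ − λ₂ = 59.81°: atan2( sin Δλ' cos φ₁ , cos φ₂ sin φ₁ − sin φ₂ cos φ₁ cos Δλ' ) = 154.88°.
Final bearing = (154.88° + 180°) mod 360° = 334.88°.

final bearing 334.88°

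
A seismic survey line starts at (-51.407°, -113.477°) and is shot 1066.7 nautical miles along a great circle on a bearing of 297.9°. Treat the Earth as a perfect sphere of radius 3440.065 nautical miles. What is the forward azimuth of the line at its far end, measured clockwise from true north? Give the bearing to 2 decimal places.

final bearing 313.13°

Central angle δ = d/R = 0.310081 rad.
Start latitude φ₁ = -0.897221 rad; initial bearing θ = 5.199336 rad.
Applying the spherical law of cosines for sides, sin φ₂ = sin φ₁ cos δ + cos φ₁ sin δ cos θ = -0.655256, so φ₂ = -40.939°.
Δλ = atan2( sin θ sin δ cos φ₁ , cos δ − sin φ₁ sin φ₂ ) = atan2(-0.168215, 0.440163) = -0.365038 rad = -20.915°.
Hence λ₂ = -113.477° + -20.915° = -134.392°.
The forward bearing on arrival equals the back-azimuth from the destination plus 180°.
Back-azimuth from P₂ (-40.94°, -134.39°) to P₁ (-51.41°, -113.48°), with Δλ' = λ₁ − λ₂ = 20.92°: atan2( sin Δλ' cos φ₁ , cos φ₂ sin φ₁ − sin φ₂ cos φ₁ cos Δλ' ) = 133.13°.
Final bearing = (133.13° + 180°) mod 360° = 313.13°.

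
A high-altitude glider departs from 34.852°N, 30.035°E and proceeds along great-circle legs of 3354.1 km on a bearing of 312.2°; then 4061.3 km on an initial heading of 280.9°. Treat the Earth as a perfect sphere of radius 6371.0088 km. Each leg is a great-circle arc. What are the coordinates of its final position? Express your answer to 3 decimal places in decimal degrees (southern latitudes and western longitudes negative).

Apply the spherical direct solution leg by leg, carrying full precision between legs.
Leg 1: from (34.852°, 30.035°), δ = 3354.1/6371.0088 = 0.526463 rad, θ = 312.2° → φ = 50.449°, λ = -5.738°.
Leg 2: from (50.449°, -5.738°), δ = 4061.3/6371.0088 = 0.637466 rad, θ = 280.9° → φ = 43.732°, λ = -59.718°.

latitude 43.732°, longitude -59.718°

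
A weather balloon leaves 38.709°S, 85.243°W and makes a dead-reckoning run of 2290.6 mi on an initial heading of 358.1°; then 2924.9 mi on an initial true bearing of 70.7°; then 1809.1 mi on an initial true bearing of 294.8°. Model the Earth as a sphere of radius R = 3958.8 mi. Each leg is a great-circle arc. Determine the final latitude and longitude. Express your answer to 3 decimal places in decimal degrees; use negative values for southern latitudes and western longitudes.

Apply the spherical direct solution leg by leg, carrying full precision between legs.
Leg 1: from (-38.709°, -85.243°), δ = 2290.6/3958.8 = 0.578610 rad, θ = 358.1° → φ = -5.571°, λ = -86.287°.
Leg 2: from (-5.571°, -86.287°), δ = 2924.9/3958.8 = 0.738835 rad, θ = 70.7° → φ = 8.613°, λ = -46.284°.
Leg 3: from (8.613°, -46.284°), δ = 1809.1/3958.8 = 0.456982 rad, θ = 294.8° → φ = 18.505°, λ = -71.269°.

latitude 18.505°, longitude -71.269°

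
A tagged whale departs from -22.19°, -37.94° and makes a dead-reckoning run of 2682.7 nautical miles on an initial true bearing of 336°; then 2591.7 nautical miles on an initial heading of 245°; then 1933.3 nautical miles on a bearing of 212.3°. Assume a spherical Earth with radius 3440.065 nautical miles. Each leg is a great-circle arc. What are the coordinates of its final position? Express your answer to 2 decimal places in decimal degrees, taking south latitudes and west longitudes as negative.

latitude -28.69°, longitude -112.84°

Apply the spherical direct solution leg by leg, carrying full precision between legs.
Leg 1: from (-22.19°, -37.94°), δ = 2682.7/3440.065 = 0.779840 rad, θ = 336° → φ = 19.04°, λ = -55.55°.
Leg 2: from (19.04°, -55.55°), δ = 2591.7/3440.065 = 0.753387 rad, θ = 245° → φ = -2.02°, λ = -93.90°.
Leg 3: from (-2.02°, -93.90°), δ = 1933.3/3440.065 = 0.561995 rad, θ = 212.3° → φ = -28.69°, λ = -112.84°.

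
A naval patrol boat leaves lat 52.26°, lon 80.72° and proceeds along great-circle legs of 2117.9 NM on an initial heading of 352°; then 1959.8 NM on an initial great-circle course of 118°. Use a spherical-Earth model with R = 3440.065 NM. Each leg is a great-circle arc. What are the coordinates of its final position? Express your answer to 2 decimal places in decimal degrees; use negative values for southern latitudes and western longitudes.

latitude 54.56°, longitude 76.51°

Apply the spherical direct solution leg by leg, carrying full precision between legs.
Leg 1: from (52.26°, 80.72°), δ = 2117.9/3440.065 = 0.615657 rad, θ = 352° → φ = 84.64°, λ = 21.28°.
Leg 2: from (84.64°, 21.28°), δ = 1959.8/3440.065 = 0.569699 rad, θ = 118° → φ = 54.56°, λ = 76.51°.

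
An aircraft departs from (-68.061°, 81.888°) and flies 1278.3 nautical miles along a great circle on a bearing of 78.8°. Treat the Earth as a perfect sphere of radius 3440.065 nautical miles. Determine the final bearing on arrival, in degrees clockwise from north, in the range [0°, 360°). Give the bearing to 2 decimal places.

Central angle δ = d/R = 0.371592 rad.
Converting: φ₁ = -1.187889 rad, θ = 1.375319 rad.
Applying the spherical law of cosines for sides, sin φ₂ = sin φ₁ cos δ + cos φ₁ sin δ cos θ = -0.837925, so φ₂ = -56.922°.
Δλ = atan2( sin θ sin δ cos φ₁ , cos δ − sin φ₁ sin φ₂ ) = atan2(0.133077, 0.154506) = 0.711022 rad = 40.739°.
λ₂ = 81.888° + 40.739° = 122.627°.
The forward bearing on arrival equals the back-azimuth from the destination plus 180°.
Back-azimuth from P₂ (-56.92°, 122.63°) to P₁ (-68.06°, 81.89°), with Δλ' = λ₁ − λ₂ = -40.74°: atan2( sin Δλ' cos φ₁ , cos φ₂ sin φ₁ − sin φ₂ cos φ₁ cos Δλ' ) = 222.18°.
Final bearing = (222.18° + 180°) mod 360° = 42.18°.

final bearing 42.18°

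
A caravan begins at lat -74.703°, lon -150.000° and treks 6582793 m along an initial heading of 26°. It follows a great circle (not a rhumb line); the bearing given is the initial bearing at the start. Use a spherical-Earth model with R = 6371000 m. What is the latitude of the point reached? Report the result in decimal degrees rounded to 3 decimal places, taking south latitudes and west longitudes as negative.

latitude -16.871°

Angular distance δ = d/R = 6582793 / 6371000 = 1.033243 rad.
Start latitude φ₁ = -1.303813 rad; initial bearing θ = 0.453786 rad.
Destination latitude: φ₂ = arcsin( sin φ₁ cos δ + cos φ₁ sin δ cos θ ) = arcsin(-0.290215) = -16.871°.
For the longitude increment, Δλ = atan2( sin θ sin δ cos φ₁, cos δ − sin φ₁ sin φ₂ ) = atan2(0.099341, 0.232102) = 23.171°.
λ₂ = -150.000° + 23.171° = -126.829°.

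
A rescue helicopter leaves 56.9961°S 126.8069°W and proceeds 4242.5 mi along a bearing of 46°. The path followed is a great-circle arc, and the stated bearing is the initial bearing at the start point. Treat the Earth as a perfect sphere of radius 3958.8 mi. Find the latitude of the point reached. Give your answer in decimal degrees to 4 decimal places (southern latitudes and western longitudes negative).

latitude -3.9686°

δ = 4242.5/3958.8 = 1.071663 rad (61.4018°).
Converting: φ₁ = -0.994770 rad, θ = 0.802851 rad.
Destination latitude: φ₂ = arcsin( sin φ₁ cos δ + cos φ₁ sin δ cos θ ) = arcsin(-0.069209) = -3.9686°.
For the longitude increment, Δλ = atan2( sin θ sin δ cos φ₁, cos δ − sin φ₁ sin φ₂ ) = atan2(0.344019, 0.420623) = 39.2790°.
Hence λ₂ = -126.8069° + 39.2790° = -87.5279°.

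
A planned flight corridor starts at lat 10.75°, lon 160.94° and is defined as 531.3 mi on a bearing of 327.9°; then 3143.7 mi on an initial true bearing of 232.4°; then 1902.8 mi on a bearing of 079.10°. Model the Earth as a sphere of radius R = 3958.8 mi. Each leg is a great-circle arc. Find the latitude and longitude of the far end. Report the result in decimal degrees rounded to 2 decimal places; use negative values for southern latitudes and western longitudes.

Apply the spherical direct solution leg by leg, carrying full precision between legs.
Leg 1: from (10.75°, 160.94°), δ = 531.3/3958.8 = 0.134207 rad, θ = 327.9° → φ = 17.23°, λ = 156.67°.
Leg 2: from (17.23°, 156.67°), δ = 3143.7/3958.8 = 0.794104 rad, θ = 232.4° → φ = -12.01°, λ = 121.38°.
Leg 3: from (-12.01°, 121.38°), δ = 1902.8/3958.8 = 0.480651 rad, θ = 79.1° → φ = -5.68°, λ = 148.53°.

latitude -5.68°, longitude 148.53°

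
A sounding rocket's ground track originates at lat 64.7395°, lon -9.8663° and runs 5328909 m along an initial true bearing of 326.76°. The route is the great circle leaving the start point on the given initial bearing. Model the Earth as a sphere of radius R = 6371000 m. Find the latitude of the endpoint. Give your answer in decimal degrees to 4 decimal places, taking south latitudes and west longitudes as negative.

latitude 60.5702°

The arc subtends δ = 5328909/6371000 = 0.836432 rad at the centre.
Start latitude φ₁ = 1.129917 rad; initial bearing θ = 5.703038 rad.
Destination latitude: φ₂ = arcsin( sin φ₁ cos δ + cos φ₁ sin δ cos θ ) = arcsin(0.870958) = 60.5702°.
Then Δλ = atan2(-0.173624, -0.117559) = -2.165981 rad, from sin θ sin δ cos φ₁ over cos δ − sin φ₁ sin φ₂.
λ₂ = -9.8663° + -124.1016° = -133.9679°.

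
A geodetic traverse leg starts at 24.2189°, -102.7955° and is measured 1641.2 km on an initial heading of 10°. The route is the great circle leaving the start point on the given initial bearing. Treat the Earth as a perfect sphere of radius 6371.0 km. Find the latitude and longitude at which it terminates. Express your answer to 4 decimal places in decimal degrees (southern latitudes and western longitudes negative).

latitude 38.7189°, longitude -99.5450°

δ = 1641.2/6371 = 0.257605 rad (14.7597°).
Start latitude φ₁ = 0.422700 rad; initial bearing θ = 0.174533 rad.
Destination latitude: φ₂ = arcsin( sin φ₁ cos δ + cos φ₁ sin δ cos θ ) = arcsin(0.625500) = 38.7189°.
Then Δλ = atan2(0.040346, 0.710408) = 0.056731 rad, from sin θ sin δ cos φ₁ over cos δ − sin φ₁ sin φ₂.
λ₂ = -102.7955° + 3.2505° = -99.5450°.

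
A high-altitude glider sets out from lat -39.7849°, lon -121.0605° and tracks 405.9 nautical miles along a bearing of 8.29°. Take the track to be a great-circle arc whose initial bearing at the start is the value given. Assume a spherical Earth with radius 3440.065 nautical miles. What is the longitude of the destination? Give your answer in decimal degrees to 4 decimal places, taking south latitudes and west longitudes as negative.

Angular distance δ = d/R = 405.9 / 3440.065 = 0.117992 rad.
With φ₁ = -39.7849° = -0.694377 rad and θ = 8.29° = 0.144688 rad:
Applying the spherical law of cosines for sides, sin φ₂ = sin φ₁ cos δ + cos φ₁ sin δ cos θ = -0.545942, so φ₂ = -33.0891°.
For the longitude increment, Δλ = atan2( sin θ sin δ cos φ₁, cos δ − sin φ₁ sin φ₂ ) = atan2(0.013043, 0.643695) = 1.1608°.
λ₂ = -121.0605° + 1.1608° = -119.8997°.

longitude -119.8997°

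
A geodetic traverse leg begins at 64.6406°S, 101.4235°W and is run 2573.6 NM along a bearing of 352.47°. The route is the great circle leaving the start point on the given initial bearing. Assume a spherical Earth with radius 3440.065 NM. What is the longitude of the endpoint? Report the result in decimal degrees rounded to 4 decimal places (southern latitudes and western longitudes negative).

Central angle δ = d/R = 0.748125 rad.
With φ₁ = -64.6406° = -1.128191 rad and θ = 352.47° = 6.151762 rad:
sin φ₂ = sin φ₁ cos δ + cos φ₁ sin δ cos θ = (-0.903639)(0.732965) + (0.428295)(0.680266)(0.991376) = -0.373494
φ₂ = asin(-0.373494) = -0.382773 rad = -21.9313°.
For the longitude increment, Δλ = atan2( sin θ sin δ cos φ₁, cos δ − sin φ₁ sin φ₂ ) = atan2(-0.038181, 0.395461) = -5.5146°.
λ₂ = λ₁ + Δλ = -106.9381°.

longitude -106.9381°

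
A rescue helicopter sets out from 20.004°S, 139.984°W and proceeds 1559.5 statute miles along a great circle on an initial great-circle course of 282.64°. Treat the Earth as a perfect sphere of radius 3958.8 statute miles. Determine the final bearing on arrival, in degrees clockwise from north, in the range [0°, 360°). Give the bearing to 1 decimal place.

δ = 1559.5/3958.8 = 0.393933 rad (22.5707°).
With φ₁ = -20.004° = -0.349136 rad and θ = 282.64° = 4.932999 rad:
sin φ₂ = sin φ₁ cos δ + cos φ₁ sin δ cos θ = (-0.342086)(0.923407) + (0.939669)(0.383823)(0.218825) = -0.236962
φ₂ = asin(-0.236962) = -0.239237 rad = -13.707°.
Then Δλ = atan2(-0.351925, 0.842346) = -0.395749 rad, from sin θ sin δ cos φ₁ over cos δ − sin φ₁ sin φ₂.
λ₂ = -139.984° + -22.675° = -162.659°.
The forward bearing on arrival equals the back-azimuth from the destination plus 180°.
Back-azimuth from P₂ (-13.7°, -162.7°) to P₁ (-20.0°, -140.0°), with Δλ' = λ₁ − λ₂ = 22.7°: atan2( sin Δλ' cos φ₁ , cos φ₂ sin φ₁ − sin φ₂ cos φ₁ cos Δλ' ) = 109.3°.
Final bearing = (109.3° + 180°) mod 360° = 289.3°.

final bearing 289.3°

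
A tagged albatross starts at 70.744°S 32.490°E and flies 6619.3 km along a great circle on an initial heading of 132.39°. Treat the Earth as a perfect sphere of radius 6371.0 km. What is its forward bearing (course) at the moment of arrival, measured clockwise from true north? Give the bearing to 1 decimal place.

final bearing 19.2°

Angular distance δ = d/R = 6619.3 / 6371 = 1.038973 rad.
Converting: φ₁ = -1.234716 rad, θ = 2.310641 rad.
Applying the spherical law of cosines for sides, sin φ₂ = sin φ₁ cos δ + cos φ₁ sin δ cos θ = -0.670362, so φ₂ = -42.095°.
Then Δλ = atan2(0.209932, -0.125753) = 2.110494 rad, from sin θ sin δ cos φ₁ over cos δ − sin φ₁ sin φ₂.
λ₂ = λ₁ + Δλ = 153.412°.
The forward bearing on arrival equals the back-azimuth from the destination plus 180°.
Back-azimuth from P₂ (-42.1°, 153.4°) to P₁ (-70.7°, 32.5°), with Δλ' = λ₁ − λ₂ = -120.9°: atan2( sin Δλ' cos φ₁ , cos φ₂ sin φ₁ − sin φ₂ cos φ₁ cos Δλ' ) = 199.2°.
Final bearing = (199.2° + 180°) mod 360° = 19.2°.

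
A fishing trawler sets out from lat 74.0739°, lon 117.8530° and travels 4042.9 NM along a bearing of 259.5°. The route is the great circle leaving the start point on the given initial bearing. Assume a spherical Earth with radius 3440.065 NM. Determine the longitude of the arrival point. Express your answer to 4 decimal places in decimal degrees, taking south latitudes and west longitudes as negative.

Angular distance δ = d/R = 4042.9 / 3440.065 = 1.175239 rad.
Converting: φ₁ = 1.292833 rad, θ = 4.529129 rad.
sin φ₂ = sin φ₁ cos δ + cos φ₁ sin δ cos θ = (0.961616)(0.385322) + (0.274397)(0.922782)(-0.182236) = 0.324388
φ₂ = asin(0.324388) = 0.330365 rad = 18.9285°.
Then Δλ = atan2(-0.248969, 0.073385) = -1.284158 rad, from sin θ sin δ cos φ₁ over cos δ − sin φ₁ sin φ₂.
λ₂ = λ₁ + Δλ = 44.2762°.

longitude 44.2762°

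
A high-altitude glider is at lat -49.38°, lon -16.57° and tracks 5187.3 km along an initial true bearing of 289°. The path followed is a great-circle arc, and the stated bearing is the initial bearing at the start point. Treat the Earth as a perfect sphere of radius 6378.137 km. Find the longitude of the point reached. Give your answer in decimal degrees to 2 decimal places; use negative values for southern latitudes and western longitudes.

Angular distance δ = d/R = 5187.3 / 6378.137 = 0.813294 rad.
Start latitude φ₁ = -0.861844 rad; initial bearing θ = 5.044002 rad.
Destination latitude: φ₂ = arcsin( sin φ₁ cos δ + cos φ₁ sin δ cos θ ) = arcsin(-0.367547) = -21.56°.
Δλ = atan2( sin θ sin δ cos φ₁ , cos δ − sin φ₁ sin φ₂ ) = atan2(-0.447245, 0.408124) = -0.831101 rad = -47.62°.
λ₂ = -16.57° + -47.62° = -64.19°.

longitude -64.19°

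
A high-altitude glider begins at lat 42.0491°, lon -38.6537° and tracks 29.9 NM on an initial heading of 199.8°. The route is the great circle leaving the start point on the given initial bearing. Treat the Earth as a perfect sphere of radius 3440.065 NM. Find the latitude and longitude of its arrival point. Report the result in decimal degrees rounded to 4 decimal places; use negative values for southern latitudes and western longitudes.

latitude 41.5803°, longitude -38.8792°

The arc subtends δ = 29.9/3440.065 = 0.008692 rad at the centre.
With φ₁ = 42.0491° = 0.733895 rad and θ = 199.8° = 3.487168 rad:
Applying the spherical law of cosines for sides, sin φ₂ = sin φ₁ cos δ + cos φ₁ sin δ cos θ = 0.663669, so φ₂ = 41.5803°.
For the longitude increment, Δλ = atan2( sin θ sin δ cos φ₁, cos δ − sin φ₁ sin φ₂ ) = atan2(-0.002186, 0.555458) = -0.2255°.
Hence λ₂ = -38.6537° + -0.2255° = -38.8792°.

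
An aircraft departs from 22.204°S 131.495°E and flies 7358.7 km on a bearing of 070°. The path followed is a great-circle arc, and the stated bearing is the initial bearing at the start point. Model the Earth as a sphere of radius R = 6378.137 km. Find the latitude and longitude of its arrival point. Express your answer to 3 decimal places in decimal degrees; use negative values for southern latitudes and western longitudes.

latitude 7.842°, longitude -168.364°

Angular distance δ = d/R = 7358.7 / 6378.137 = 1.153738 rad.
Start latitude φ₁ = -0.387533 rad; initial bearing θ = 1.221730 rad.
Applying the spherical law of cosines for sides, sin φ₂ = sin φ₁ cos δ + cos φ₁ sin δ cos θ = 0.136436, so φ₂ = 7.842°.
For the longitude increment, Δλ = atan2( sin θ sin δ cos φ₁, cos δ − sin φ₁ sin φ₂ ) = atan2(0.795436, 0.456632) = 60.141°.
λ₂ = 131.495° + 60.141° = 191.636°, normalized to (−180°, 180°] → -168.364°.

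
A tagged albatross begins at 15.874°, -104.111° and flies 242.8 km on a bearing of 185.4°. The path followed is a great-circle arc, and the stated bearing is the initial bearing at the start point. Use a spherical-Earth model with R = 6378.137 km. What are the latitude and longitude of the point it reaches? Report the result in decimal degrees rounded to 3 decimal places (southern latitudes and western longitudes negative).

Angular distance δ = d/R = 242.8 / 6378.137 = 0.038068 rad.
Converting: φ₁ = 0.277054 rad, θ = 3.235840 rad.
Destination latitude: φ₂ = arcsin( sin φ₁ cos δ + cos φ₁ sin δ cos θ ) = arcsin(0.236880) = 13.702°.
For the longitude increment, Δλ = atan2( sin θ sin δ cos φ₁, cos δ − sin φ₁ sin φ₂ ) = atan2(-0.003445, 0.934483) = -0.211°.
Hence λ₂ = -104.111° + -0.211° = -104.322°.

latitude 13.702°, longitude -104.322°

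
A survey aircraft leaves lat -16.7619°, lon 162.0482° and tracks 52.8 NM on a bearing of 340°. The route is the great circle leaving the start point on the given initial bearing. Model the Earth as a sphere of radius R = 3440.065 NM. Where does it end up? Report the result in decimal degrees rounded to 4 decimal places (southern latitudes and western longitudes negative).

latitude -15.9353°, longitude 161.7354°

Angular distance δ = d/R = 52.8 / 3440.065 = 0.015349 rad.
Converting: φ₁ = -0.292550 rad, θ = 5.934119 rad.
Applying the spherical law of cosines for sides, sin φ₂ = sin φ₁ cos δ + cos φ₁ sin δ cos θ = -0.274552, so φ₂ = -15.9353°.
For the longitude increment, Δλ = atan2( sin θ sin δ cos φ₁, cos δ − sin φ₁ sin φ₂ ) = atan2(-0.005026, 0.920703) = -0.3128°.
Hence λ₂ = 162.0482° + -0.3128° = 161.7354°.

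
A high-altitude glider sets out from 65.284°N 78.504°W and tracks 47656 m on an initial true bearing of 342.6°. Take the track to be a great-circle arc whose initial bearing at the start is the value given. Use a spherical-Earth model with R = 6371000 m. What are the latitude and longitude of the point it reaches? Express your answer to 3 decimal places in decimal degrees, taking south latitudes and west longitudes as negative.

latitude 65.693°, longitude -78.815°

δ = 47656/6371000 = 0.007480 rad (0.4286°).
With φ₁ = 65.284° = 1.139421 rad and θ = 342.6° = 5.979498 rad:
Applying the spherical law of cosines for sides, sin φ₂ = sin φ₁ cos δ + cos φ₁ sin δ cos θ = 0.911350, so φ₂ = 65.693°.
For the longitude increment, Δλ = atan2( sin θ sin δ cos φ₁, cos δ − sin φ₁ sin φ₂ ) = atan2(-0.000935, 0.172109) = -0.311°.
Hence λ₂ = -78.504° + -0.311° = -78.815°.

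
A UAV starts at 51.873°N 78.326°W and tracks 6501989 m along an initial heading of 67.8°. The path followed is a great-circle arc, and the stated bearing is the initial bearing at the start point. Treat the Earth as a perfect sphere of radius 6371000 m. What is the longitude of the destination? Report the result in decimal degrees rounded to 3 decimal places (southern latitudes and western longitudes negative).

longitude 6.643°

Angular distance δ = d/R = 6501989 / 6371000 = 1.020560 rad.
Converting: φ₁ = 0.905355 rad, θ = 1.183333 rad.
sin φ₂ = sin φ₁ cos δ + cos φ₁ sin δ cos θ = (0.786644)(0.522889) + (0.617407)(0.852401)(0.377841) = 0.610177
φ₂ = asin(0.610177) = 0.656283 rad = 37.602°.
Δλ = atan2( sin θ sin δ cos φ₁ , cos δ − sin φ₁ sin φ₂ ) = atan2(0.487265, 0.042897) = 1.482987 rad = 84.969°.
λ₂ = λ₁ + Δλ = 6.643°.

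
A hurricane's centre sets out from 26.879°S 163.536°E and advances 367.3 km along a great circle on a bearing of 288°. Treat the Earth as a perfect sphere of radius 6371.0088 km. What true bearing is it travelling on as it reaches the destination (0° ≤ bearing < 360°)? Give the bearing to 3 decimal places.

final bearing 289.549°

Angular distance δ = d/R = 367.3 / 6371.0088 = 0.057652 rad.
Start latitude φ₁ = -0.469127 rad; initial bearing θ = 5.026548 rad.
Applying the spherical law of cosines for sides, sin φ₂ = sin φ₁ cos δ + cos φ₁ sin δ cos θ = -0.435475, so φ₂ = -25.816°.
Then Δλ = atan2(-0.048879, 0.801457) = -0.060913 rad, from sin θ sin δ cos φ₁ over cos δ − sin φ₁ sin φ₂.
λ₂ = 163.536° + -3.490° = 160.046°.
The forward bearing on arrival equals the back-azimuth from the destination plus 180°.
Back-azimuth from P₂ (-25.816°, 160.046°) to P₁ (-26.879°, 163.536°), with Δλ' = λ₁ − λ₂ = 3.490°: atan2( sin Δλ' cos φ₁ , cos φ₂ sin φ₁ − sin φ₂ cos φ₁ cos Δλ' ) = 109.549°.
Final bearing = (109.549° + 180°) mod 360° = 289.549°.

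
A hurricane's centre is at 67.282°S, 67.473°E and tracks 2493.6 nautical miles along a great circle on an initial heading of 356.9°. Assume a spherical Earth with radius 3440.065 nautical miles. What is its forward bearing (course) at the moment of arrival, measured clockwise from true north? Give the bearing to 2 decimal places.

The arc subtends δ = 2493.6/3440.065 = 0.724870 rad at the centre.
Converting: φ₁ = -1.174292 rad, θ = 6.229080 rad.
Destination latitude: φ₂ = arcsin( sin φ₁ cos δ + cos φ₁ sin δ cos θ ) = arcsin(-0.434820) = -25.774°.
For the longitude increment, Δλ = atan2( sin θ sin δ cos φ₁, cos δ − sin φ₁ sin φ₂ ) = atan2(-0.013848, 0.347500) = -2.282°.
Hence λ₂ = 67.473° + -2.282° = 65.191°.
The forward bearing on arrival equals the back-azimuth from the destination plus 180°.
Back-azimuth from P₂ (-25.77°, 65.19°) to P₁ (-67.28°, 67.47°), with Δλ' = λ₁ − λ₂ = 2.28°: atan2( sin Δλ' cos φ₁ , cos φ₂ sin φ₁ − sin φ₂ cos φ₁ cos Δλ' ) = 178.67°.
Final bearing = (178.67° + 180°) mod 360° = 358.67°.

final bearing 358.67°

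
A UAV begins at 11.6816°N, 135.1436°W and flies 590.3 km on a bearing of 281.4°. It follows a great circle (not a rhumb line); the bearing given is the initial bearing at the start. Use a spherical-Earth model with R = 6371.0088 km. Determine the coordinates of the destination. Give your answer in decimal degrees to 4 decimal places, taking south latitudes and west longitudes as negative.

Angular distance δ = d/R = 590.3 / 6371.0088 = 0.092654 rad.
Start latitude φ₁ = 0.203882 rad; initial bearing θ = 4.911357 rad.
Destination latitude: φ₂ = arcsin( sin φ₁ cos δ + cos φ₁ sin δ cos θ ) = arcsin(0.219513) = 12.6804°.
For the longitude increment, Δλ = atan2( sin θ sin δ cos φ₁, cos δ − sin φ₁ sin φ₂ ) = atan2(-0.088818, 0.951265) = -5.3341°.
λ₂ = λ₁ + Δλ = -140.4777°.

latitude 12.6804°, longitude -140.4777°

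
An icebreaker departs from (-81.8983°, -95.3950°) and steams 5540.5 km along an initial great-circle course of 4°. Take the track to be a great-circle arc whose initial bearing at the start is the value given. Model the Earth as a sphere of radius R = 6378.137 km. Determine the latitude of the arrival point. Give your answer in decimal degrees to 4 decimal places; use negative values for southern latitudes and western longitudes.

latitude -32.1449°

Central angle δ = d/R = 0.868671 rad.
With φ₁ = -81.8983° = -1.429395 rad and θ = 4° = 0.069813 rad:
sin φ₂ = sin φ₁ cos δ + cos φ₁ sin δ cos θ = (-0.990019)(0.645842) + (0.140931)(0.763471)(0.997564) = -0.532062
φ₂ = asin(-0.532062) = -0.561034 rad = -32.1449°.
Then Δλ = atan2(0.007506, 0.119090) = 0.062941 rad, from sin θ sin δ cos φ₁ over cos δ − sin φ₁ sin φ₂.
Hence λ₂ = -95.3950° + 3.6062° = -91.7888°.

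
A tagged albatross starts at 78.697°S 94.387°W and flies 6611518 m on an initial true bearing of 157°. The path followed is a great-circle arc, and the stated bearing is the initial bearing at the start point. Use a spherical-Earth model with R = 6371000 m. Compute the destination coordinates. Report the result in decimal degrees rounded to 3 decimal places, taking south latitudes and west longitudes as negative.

Central angle δ = d/R = 1.037752 rad.
Converting: φ₁ = -1.373522 rad, θ = 2.740167 rad.
sin φ₂ = sin φ₁ cos δ + cos φ₁ sin δ cos θ = (-0.980604)(0.508158) + (0.195997)(0.861264)(-0.920505) = -0.653688
φ₂ = asin(-0.653688) = -0.712448 rad = -40.820°.
Δλ = atan2( sin θ sin δ cos φ₁ , cos δ − sin φ₁ sin φ₂ ) = atan2(0.065958, -0.132852) = 2.680769 rad = 153.597°.
λ₂ = -94.387° + 153.597° = 59.210°.

latitude -40.820°, longitude 59.210°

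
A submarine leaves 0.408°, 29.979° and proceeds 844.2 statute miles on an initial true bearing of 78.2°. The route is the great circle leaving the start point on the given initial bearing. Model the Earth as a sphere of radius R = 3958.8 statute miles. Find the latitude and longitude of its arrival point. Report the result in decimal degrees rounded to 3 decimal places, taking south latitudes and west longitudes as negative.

latitude 2.880°, longitude 41.950°

Angular distance δ = d/R = 844.2 / 3958.8 = 0.213246 rad.
Converting: φ₁ = 0.007121 rad, θ = 1.364847 rad.
sin φ₂ = sin φ₁ cos δ + cos φ₁ sin δ cos θ = (0.007121)(0.977349) + (0.999975)(0.211634)(0.204496) = 0.050237
φ₂ = asin(0.050237) = 0.050258 rad = 2.880°.
For the longitude increment, Δλ = atan2( sin θ sin δ cos φ₁, cos δ − sin φ₁ sin φ₂ ) = atan2(0.207156, 0.976991) = 11.971°.
Hence λ₂ = 29.979° + 11.971° = 41.950°.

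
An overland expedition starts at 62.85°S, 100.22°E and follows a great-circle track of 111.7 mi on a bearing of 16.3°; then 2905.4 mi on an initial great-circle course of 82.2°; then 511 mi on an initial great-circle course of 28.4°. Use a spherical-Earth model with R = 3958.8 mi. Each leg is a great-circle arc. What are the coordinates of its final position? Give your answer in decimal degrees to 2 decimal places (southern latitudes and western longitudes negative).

Apply the spherical direct solution leg by leg, carrying full precision between legs.
Leg 1: from (-62.85°, 100.22°), δ = 111.7/3958.8 = 0.028216 rad, θ = 16.3° → φ = -61.30°, λ = 101.16°.
Leg 2: from (-61.30°, 101.16°), δ = 2905.4/3958.8 = 0.733909 rad, θ = 82.2° → φ = -37.42°, λ = 157.84°.
Leg 3: from (-37.42°, 157.84°), δ = 511/3958.8 = 0.129080 rad, θ = 28.4° → φ = -30.84°, λ = 161.92°.

latitude -30.84°, longitude 161.92°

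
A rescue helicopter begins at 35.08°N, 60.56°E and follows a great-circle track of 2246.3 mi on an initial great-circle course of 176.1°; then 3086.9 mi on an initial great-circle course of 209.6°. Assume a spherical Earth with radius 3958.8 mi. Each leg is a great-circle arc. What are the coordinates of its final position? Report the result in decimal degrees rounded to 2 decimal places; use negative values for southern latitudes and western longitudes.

Apply the spherical direct solution leg by leg, carrying full precision between legs.
Leg 1: from (35.08°, 60.56°), δ = 2246.3/3958.8 = 0.567419 rad, θ = 176.1° → φ = 2.63°, λ = 62.66°.
Leg 2: from (2.63°, 62.66°), δ = 3086.9/3958.8 = 0.779756 rad, θ = 209.6° → φ = -35.32°, λ = 37.47°.

latitude -35.32°, longitude 37.47°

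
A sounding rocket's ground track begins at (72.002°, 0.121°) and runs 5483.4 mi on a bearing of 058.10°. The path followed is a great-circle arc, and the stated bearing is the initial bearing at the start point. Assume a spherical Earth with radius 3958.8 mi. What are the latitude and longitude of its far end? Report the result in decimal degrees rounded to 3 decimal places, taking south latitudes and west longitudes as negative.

latitude 19.637°, longitude 117.759°

The arc subtends δ = 5483.4/3958.8 = 1.385117 rad at the centre.
Converting: φ₁ = 1.256672 rad, θ = 1.014036 rad.
sin φ₂ = sin φ₁ cos δ + cos φ₁ sin δ cos θ = (0.951067)(0.184615) + (0.308984)(0.982811)(0.528438) = 0.336053
φ₂ = asin(0.336053) = 0.342723 rad = 19.637°.
Then Δλ = atan2(0.257810, -0.134995) = 2.053162 rad, from sin θ sin δ cos φ₁ over cos δ − sin φ₁ sin φ₂.
λ₂ = 0.121° + 117.638° = 117.759°.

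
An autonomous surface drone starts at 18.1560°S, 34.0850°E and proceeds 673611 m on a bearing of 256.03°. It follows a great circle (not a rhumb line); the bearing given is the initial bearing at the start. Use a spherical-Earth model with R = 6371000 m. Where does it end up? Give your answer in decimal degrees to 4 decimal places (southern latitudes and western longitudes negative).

δ = 673611/6371000 = 0.105731 rad (6.0579°).
With φ₁ = -18.1560° = -0.316882 rad and θ = 256.03° = 4.468566 rad:
sin φ₂ = sin φ₁ cos δ + cos φ₁ sin δ cos θ = (-0.311605)(0.994416) + (0.950212)(0.105534)(-0.241414) = -0.334074
φ₂ = asin(-0.334074) = -0.340623 rad = -19.5162°.
Then Δλ = atan2(-0.097314, 0.890316) = -0.108870 rad, from sin θ sin δ cos φ₁ over cos δ − sin φ₁ sin φ₂.
λ₂ = 34.0850° + -6.2378° = 27.8472°.

latitude -19.5162°, longitude 27.8472°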